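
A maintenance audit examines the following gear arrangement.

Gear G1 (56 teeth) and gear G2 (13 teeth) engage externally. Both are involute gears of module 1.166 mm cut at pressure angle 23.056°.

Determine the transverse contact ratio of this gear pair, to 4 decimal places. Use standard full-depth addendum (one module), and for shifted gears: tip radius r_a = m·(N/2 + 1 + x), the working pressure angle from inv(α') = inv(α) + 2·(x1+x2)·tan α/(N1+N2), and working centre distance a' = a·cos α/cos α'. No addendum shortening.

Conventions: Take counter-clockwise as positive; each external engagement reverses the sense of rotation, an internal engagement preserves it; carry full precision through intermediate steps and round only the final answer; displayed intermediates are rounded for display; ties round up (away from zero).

topology: single-mesh involute geometry — m = 1.166, 56T/13T pair
base radii: r_b1 = 30.040160, r_b2 = 6.973609
tip radii: r_a1 = 33.814000, r_a2 = 8.745000
no profile shift: α' = α, a' = a
action lengths: √(r_a1²−r_b1²) = 15.523382, √(r_a2²−r_b2²) = 5.276723
base pitch p_b = π·m·cos α = 3.370498
CR = (15.523382 + 5.276723 − 40.227000·sin 23.05600°)/3.370498 = 1.497102
contact ratio ≈ 1.4971

1.4971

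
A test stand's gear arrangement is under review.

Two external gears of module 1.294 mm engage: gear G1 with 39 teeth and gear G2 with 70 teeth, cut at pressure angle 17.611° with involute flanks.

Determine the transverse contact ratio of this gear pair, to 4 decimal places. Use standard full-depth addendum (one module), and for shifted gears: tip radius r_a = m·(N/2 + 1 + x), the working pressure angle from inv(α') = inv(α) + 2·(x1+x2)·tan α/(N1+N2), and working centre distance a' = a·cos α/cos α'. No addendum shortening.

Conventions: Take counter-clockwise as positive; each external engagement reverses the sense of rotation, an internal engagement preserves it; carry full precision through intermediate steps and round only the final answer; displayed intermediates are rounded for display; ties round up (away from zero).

class = single-mesh tooth geometry [involute pair 39T × 70T, m = 1.294]
base radii: r_b1 = 24.050395, r_b2 = 43.167375
tip radii: r_a1 = 26.527000, r_a2 = 46.584000
no profile shift: α' = α, a' = a
action lengths: √(r_a1²−r_b1²) = 11.191972, √(r_a2²−r_b2²) = 17.511332
base pitch p_b = π·m·cos α = 3.874695
CR = (11.191972 + 17.511332 − 70.523000·sin 17.61100°)/3.874695 = 1.901148
contact ratio ≈ 1.9011

1.9011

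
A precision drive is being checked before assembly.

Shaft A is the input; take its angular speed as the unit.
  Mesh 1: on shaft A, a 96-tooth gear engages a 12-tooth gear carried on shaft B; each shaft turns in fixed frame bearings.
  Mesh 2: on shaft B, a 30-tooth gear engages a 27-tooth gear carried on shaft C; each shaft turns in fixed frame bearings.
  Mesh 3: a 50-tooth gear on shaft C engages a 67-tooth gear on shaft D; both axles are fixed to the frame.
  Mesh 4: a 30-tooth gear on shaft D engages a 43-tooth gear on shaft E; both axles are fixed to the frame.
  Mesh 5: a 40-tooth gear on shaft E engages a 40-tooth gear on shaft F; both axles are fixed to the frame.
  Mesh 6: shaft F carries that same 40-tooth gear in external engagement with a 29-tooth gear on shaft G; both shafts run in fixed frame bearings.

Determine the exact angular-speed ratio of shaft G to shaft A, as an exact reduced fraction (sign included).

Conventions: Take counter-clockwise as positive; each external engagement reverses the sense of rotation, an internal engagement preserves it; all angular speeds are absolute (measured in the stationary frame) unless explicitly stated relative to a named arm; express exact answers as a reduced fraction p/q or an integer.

class = fixed-axis compound train [6 meshes; 6 ratios multiply, 6 sense flips]
mesh 1 [96T→12T]: running ratio 8, sense −
mesh 2 [30T→27T]: running ratio 80/9, sense +
mesh 3 [50T→67T]: running ratio 4000/603, sense −
mesh 4 [30T→43T]: running ratio 40000/8643, sense +
mesh 5 [40T→40T]: running ratio 40000/8643, sense −
mesh 6 [40T→29T]: running ratio 1600000/250647, sense +
ω_out/ω_in = 1600000/250647

1600000/250647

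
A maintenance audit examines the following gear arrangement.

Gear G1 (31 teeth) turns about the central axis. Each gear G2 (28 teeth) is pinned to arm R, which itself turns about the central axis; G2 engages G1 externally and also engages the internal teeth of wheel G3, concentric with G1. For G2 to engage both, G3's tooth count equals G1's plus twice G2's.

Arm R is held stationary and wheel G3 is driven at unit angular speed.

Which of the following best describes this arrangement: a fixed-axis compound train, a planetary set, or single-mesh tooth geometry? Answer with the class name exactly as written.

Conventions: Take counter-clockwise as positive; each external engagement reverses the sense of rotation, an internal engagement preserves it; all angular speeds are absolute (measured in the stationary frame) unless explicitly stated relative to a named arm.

topology: planetary set — G1 31T / G2 28T / G3 87T, arm = carrier (Willis)
classification: planetary set

planetary set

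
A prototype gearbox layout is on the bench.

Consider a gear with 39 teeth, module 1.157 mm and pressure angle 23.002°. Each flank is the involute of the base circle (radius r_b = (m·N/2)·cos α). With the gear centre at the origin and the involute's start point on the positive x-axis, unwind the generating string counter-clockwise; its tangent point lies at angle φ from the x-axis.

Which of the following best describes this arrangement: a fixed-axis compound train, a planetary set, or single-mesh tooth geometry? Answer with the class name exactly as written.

recognized (one wheel, involute flank): single-mesh tooth geometry, m = 1.157, N = 39
classification: single-mesh tooth geometry

single-mesh tooth geometry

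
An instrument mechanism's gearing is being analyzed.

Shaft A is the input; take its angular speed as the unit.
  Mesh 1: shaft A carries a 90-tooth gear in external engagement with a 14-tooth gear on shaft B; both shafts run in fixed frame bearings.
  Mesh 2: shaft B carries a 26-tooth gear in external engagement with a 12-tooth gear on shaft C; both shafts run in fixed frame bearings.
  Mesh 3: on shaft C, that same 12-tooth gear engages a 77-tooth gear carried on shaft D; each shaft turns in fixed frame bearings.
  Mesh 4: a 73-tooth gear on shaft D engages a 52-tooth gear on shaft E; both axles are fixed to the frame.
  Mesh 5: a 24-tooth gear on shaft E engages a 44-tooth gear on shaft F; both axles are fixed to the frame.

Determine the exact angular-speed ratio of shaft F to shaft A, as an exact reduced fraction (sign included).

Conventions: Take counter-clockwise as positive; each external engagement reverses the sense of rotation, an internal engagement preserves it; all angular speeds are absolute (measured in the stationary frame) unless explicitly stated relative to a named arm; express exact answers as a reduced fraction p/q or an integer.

class = fixed-axis compound train [5 meshes; 5 ratios multiply, 5 sense flips]
mesh 1 [90T→14T]: running ratio 45/7, sense −
mesh 2 [26T→12T]: running ratio 195/14, sense +
mesh 3 [12T→77T]: running ratio 1170/539, sense −
mesh 4 [73T→52T]: running ratio 3285/1078, sense +
mesh 5 [24T→44T]: running ratio 9855/5929, sense −
ω_out/ω_in = -9855/5929

-9855/5929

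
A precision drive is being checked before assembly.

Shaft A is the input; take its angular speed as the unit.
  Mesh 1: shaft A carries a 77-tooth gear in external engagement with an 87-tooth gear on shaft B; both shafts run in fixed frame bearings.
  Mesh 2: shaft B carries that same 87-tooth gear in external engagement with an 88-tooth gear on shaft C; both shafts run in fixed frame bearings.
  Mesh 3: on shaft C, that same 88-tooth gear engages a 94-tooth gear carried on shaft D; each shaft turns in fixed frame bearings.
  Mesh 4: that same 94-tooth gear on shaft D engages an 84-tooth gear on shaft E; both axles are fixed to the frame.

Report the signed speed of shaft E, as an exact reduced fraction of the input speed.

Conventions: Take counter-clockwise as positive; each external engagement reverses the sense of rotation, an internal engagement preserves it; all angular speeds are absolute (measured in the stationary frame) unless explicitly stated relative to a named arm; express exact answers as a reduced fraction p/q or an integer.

11/12

4-mesh fixed-axis compound train (all bearings frame-fixed)
mesh 1 [77T→87T]: |ω|/ω_in = 1×77/87 = 77/87, sense flips to −
mesh 2 [87T→88T]: |ω|/ω_in = (77/87)×87/88 = 7/8, sense flips to +
mesh 3 [88T→94T]: |ω|/ω_in = (7/8)×88/94 = 77/94, sense flips to −
mesh 4 [94T→84T]: |ω|/ω_in = (77/94)×94/84 = 11/12, sense flips to +
signed output speed (× input speed) = 11/12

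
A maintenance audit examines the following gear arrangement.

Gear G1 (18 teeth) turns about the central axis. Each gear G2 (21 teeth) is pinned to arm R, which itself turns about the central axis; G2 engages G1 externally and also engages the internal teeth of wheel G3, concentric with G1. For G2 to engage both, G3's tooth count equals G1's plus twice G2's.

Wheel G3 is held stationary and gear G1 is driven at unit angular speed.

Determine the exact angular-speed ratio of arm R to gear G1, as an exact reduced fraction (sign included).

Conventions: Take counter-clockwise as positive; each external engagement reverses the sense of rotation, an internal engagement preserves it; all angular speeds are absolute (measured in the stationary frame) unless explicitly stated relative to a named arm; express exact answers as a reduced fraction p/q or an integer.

3/13

planetary set (18T centre, 21T on arm, 60T internal) — Willis relation
ring teeth: 18 + 2·21 = 60
18(ω_sun−ω_arm) = −60(ω_ring−ω_arm),  ω_ring = 0, ω_sun = 1
18(1−ω_arm) = −60(0−ω_arm)  ⇒  78·ω_arm = 18  ⇒  ω_arm = 3/13
ω_out/ω_in = 3/13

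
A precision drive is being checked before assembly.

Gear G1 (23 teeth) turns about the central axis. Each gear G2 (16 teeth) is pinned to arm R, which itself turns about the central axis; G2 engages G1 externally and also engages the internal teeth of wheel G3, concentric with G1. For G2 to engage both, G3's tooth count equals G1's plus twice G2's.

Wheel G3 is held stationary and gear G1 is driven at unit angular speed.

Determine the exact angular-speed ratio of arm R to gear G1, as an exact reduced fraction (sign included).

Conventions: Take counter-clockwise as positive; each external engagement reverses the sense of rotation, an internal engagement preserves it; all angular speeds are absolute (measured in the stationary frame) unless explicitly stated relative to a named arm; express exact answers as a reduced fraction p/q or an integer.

23/78

topology: planetary set — G1 23T / G2 16T / G3 55T, arm = carrier (Willis)
ring teeth: 23 + 2·16 = 55
23(ω_sun−ω_arm) = −55(ω_ring−ω_arm),  ω_ring = 0, ω_sun = 1
23(1−ω_arm) = −55(0−ω_arm)  ⇒  78·ω_arm = 23  ⇒  ω_arm = 23/78
ω_out/ω_in = 23/78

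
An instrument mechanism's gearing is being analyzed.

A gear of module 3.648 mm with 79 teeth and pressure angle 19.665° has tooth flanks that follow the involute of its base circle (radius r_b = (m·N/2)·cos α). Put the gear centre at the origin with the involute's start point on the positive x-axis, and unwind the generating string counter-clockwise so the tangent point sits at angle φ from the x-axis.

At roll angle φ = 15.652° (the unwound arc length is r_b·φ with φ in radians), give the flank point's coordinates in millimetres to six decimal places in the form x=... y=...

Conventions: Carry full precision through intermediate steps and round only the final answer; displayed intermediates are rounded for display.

class = single-mesh tooth geometry [base-circle involute, m = 3.648, 79T]
pitch radius r_p = m·N/2 = 3.648·79/2 = 144.096000
base radius r_b = r_p·cos α = 144.096000·cos 19.665° = 135.691787
roll angle φ = 15.652° = 0.27317893 rad
x = r_b·(cos φ + φ·sin φ) = 140.660834
y = r_b·(sin φ − φ·cos φ) = 0.915228

x=140.660834 y=0.915228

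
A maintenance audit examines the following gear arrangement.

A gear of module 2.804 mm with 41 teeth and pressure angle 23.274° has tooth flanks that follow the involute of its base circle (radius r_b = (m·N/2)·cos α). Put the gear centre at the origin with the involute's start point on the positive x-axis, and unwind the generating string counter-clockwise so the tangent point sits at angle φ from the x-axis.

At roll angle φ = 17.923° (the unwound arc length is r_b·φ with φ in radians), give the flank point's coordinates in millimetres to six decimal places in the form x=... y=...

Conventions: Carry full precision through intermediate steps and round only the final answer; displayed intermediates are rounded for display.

x=55.325136 y=0.533529

topology: single-mesh involute geometry — m = 2.804, N = 41
pitch radius r_p = m·N/2 = 2.804·41/2 = 57.482000
base radius r_b = r_p·cos α = 57.482000·cos 23.274° = 52.804447
roll angle φ = 17.923° = 0.31281536 rad
x = r_b·(cos φ + φ·sin φ) = 55.325136
y = r_b·(sin φ − φ·cos φ) = 0.533529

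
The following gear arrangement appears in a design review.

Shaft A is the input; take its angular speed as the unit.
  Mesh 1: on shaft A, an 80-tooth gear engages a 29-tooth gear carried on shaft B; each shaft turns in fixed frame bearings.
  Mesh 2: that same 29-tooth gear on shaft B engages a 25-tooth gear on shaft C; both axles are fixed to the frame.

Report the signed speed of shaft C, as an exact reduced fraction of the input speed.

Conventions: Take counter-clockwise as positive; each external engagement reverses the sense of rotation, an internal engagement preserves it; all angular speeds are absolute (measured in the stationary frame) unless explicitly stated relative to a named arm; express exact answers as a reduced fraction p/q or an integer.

2-mesh fixed-axis compound train (all bearings frame-fixed)
mesh 1 [80T→29T]: |ω|/ω_in = 1×80/29 = 80/29, sense flips to −
mesh 2 [29T→25T]: |ω|/ω_in = (80/29)×29/25 = 16/5, sense flips to +
signed output speed (× input speed) = 16/5

16/5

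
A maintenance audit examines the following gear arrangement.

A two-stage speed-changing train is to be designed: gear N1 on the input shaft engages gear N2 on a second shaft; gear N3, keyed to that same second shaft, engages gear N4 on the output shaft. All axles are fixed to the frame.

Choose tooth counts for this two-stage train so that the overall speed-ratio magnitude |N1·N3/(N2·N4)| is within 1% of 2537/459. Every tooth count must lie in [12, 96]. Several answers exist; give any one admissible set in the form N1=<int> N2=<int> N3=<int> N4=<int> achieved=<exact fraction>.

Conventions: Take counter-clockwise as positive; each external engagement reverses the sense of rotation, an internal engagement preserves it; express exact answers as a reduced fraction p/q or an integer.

2-stage fixed-axis compound train for ratio 2537/459
target = 2537/459 in lowest terms: an exact hit needs N1·N3 = k·2537 and N2·N4 = k·459 for one integer k, every count in [12, 96]; additionally prefer no 1:1 stage (N1 ≠ N2, N3 ≠ N4)
k = 1: N1·N3 = 2537 = 43·59, N2·N4 = 459 = 17·27
achieved = 43·59/(17·27) = 2537/459; |achieved − target| = 0 ≤ 2537/45900 ✓

N1=43 N2=17 N3=59 N4=27 achieved=2537/459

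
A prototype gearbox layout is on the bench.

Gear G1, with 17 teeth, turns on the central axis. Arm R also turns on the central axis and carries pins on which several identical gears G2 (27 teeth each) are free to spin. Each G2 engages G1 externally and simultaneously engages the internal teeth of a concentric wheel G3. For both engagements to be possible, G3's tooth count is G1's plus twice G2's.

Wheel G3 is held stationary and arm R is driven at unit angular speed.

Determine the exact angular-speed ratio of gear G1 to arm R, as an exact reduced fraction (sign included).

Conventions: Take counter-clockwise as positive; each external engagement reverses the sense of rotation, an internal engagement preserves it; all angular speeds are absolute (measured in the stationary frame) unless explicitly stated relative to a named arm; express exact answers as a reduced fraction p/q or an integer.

88/17

planetary set (17T centre, 27T on arm, 71T internal) — Willis relation
ring teeth: 17 + 2·27 = 71
17(ω_sun−ω_arm) = −71(ω_ring−ω_arm),  ω_ring = 0, ω_arm = 1
ω_sun = 1 − (71/17)(0−1) = 88/17
ω_out/ω_in = 88/17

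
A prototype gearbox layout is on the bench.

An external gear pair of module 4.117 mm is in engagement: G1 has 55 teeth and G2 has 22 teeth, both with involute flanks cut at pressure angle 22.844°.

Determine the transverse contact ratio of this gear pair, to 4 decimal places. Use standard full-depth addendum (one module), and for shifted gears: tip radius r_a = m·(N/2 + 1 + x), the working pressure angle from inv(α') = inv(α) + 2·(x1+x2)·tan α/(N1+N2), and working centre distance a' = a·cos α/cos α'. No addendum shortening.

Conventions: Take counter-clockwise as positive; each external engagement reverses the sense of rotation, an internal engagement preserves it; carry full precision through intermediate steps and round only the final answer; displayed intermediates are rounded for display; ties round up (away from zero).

1.5587

class = single-mesh tooth geometry [involute pair 55T × 22T, m = 4.117]
base radii: r_b1 = 104.337318, r_b2 = 41.734927
tip radii: r_a1 = 117.334500, r_a2 = 49.404000
no profile shift: α' = α, a' = a
action lengths: √(r_a1²−r_b1²) = 53.675962, √(r_a2²−r_b2²) = 26.437683
base pitch p_b = π·m·cos α = 11.919467
CR = (53.675962 + 26.437683 − 158.504500·sin 22.84400°)/11.919467 = 1.558668
contact ratio ≈ 1.5587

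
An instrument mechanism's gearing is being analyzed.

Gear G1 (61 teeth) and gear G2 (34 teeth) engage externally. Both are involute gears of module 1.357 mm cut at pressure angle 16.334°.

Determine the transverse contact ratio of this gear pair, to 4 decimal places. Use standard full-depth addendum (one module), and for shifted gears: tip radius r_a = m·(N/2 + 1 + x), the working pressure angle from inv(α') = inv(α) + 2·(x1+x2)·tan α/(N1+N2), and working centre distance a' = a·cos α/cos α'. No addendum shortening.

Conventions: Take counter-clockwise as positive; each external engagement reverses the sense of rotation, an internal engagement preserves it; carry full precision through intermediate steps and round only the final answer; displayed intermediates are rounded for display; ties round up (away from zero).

1.9542

topology: single-mesh involute geometry — m = 1.357, 61T/34T pair
base radii: r_b1 = 39.718001, r_b2 = 22.137902
tip radii: r_a1 = 42.745500, r_a2 = 24.426000
no profile shift: α' = α, a' = a
action lengths: √(r_a1²−r_b1²) = 15.800575, √(r_a2²−r_b2²) = 10.321955
base pitch p_b = π·m·cos α = 4.091075
CR = (15.800575 + 10.321955 − 64.457500·sin 16.33400°)/4.091075 = 1.954192
contact ratio ≈ 1.9542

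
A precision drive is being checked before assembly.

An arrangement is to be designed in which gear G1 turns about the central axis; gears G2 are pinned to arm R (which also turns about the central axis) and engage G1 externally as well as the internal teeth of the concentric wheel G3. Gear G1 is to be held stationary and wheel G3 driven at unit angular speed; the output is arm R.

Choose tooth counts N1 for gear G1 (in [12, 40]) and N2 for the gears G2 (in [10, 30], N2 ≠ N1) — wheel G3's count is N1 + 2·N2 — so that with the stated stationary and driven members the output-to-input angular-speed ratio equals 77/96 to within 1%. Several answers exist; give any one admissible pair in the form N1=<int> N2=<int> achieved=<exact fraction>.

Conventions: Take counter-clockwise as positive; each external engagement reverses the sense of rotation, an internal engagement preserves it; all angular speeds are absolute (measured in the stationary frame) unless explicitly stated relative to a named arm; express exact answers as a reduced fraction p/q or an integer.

N1=19 N2=29 achieved=77/96

design class (target 77/96): planetary set
Willis with ω_sun = 0: ω_arm/ω_ring = N3/(N1+N3); set equal to 77/96  ⇒  N3/N1 = (77/96)/(1 − 77/96) = 77/19
N3 = N1 + 2·N2  ⇒  N2/N1 = (N3/N1 − 1)/2 = (77/19 − 1)/2 = 29/19
smallest multiple with N1 ≥ 12 and N2 ≥ 10: k = 1  ⇒  N1 = 1·19 = 19, N2 = 1·29 = 29 (N1 ≤ 40, N2 ≤ 30, N2 ≠ N1 ✓), N3 = 19 + 2·29 = 77
check: N3/(N1+N3) with N1 = 19, N3 = 77 gives 77/96; |achieved − target| = 0 ≤ 77/9600 ✓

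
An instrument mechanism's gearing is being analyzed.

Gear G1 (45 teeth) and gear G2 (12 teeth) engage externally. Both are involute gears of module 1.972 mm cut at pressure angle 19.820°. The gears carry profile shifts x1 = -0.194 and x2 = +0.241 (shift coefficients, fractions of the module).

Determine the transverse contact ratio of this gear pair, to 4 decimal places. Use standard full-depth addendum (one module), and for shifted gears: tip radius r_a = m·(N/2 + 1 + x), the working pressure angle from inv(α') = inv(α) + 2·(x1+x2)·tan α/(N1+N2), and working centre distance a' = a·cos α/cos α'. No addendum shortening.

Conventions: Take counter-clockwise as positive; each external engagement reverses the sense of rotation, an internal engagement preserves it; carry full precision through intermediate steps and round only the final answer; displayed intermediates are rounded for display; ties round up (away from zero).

1.5186

class = single-mesh tooth geometry [involute pair 45T × 12T, m = 1.972]
base radii: r_b1 = 41.741631, r_b2 = 11.131102
tip radii: r_a1 = 45.959432, r_a2 = 14.279252
inv(α') = inv(19.820°) + 2·(-0.194+0.241)·tan α/(45+12) = 0.01508663  ⇒  α' = 20.07849°
a' = a·cos α / cos α' = 56.2020·cos 19.820°/cos 20.07849° = 56.294106
action lengths: √(r_a1²−r_b1²) = 19.232931, √(r_a2²−r_b2²) = 8.944027
base pitch p_b = π·m·cos α = 5.828231
CR = (19.232931 + 8.944027 − 56.294106·sin 20.07849°)/5.828231 = 1.518607
contact ratio ≈ 1.5186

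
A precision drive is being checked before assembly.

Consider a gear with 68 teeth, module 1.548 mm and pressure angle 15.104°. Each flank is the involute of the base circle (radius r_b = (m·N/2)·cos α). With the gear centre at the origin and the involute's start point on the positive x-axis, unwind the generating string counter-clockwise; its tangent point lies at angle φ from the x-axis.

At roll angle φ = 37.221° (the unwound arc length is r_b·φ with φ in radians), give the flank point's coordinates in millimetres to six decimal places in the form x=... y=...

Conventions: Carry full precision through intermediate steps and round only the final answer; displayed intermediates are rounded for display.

x=60.430971 y=4.450581

recognized (one wheel, involute flank): single-mesh tooth geometry, m = 1.548, N = 68
pitch radius r_p = m·N/2 = 1.548·68/2 = 52.632000
base radius r_b = r_p·cos α = 52.632000·cos 15.104° = 50.813798
roll angle φ = 37.221° = 0.64962900 rad
x = r_b·(cos φ + φ·sin φ) = 60.430971
y = r_b·(sin φ − φ·cos φ) = 4.450581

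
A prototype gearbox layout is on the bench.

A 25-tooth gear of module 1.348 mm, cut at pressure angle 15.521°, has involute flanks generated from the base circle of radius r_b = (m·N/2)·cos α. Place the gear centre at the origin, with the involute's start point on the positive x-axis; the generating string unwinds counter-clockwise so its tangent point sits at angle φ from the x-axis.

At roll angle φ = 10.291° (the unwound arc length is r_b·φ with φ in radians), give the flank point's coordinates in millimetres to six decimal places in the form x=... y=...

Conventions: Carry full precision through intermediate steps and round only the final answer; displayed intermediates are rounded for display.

recognized (one wheel, involute flank): single-mesh tooth geometry, m = 1.348, N = 25
pitch radius r_p = m·N/2 = 1.348·25/2 = 16.850000
base radius r_b = r_p·cos α = 16.850000·cos 15.521° = 16.235522
roll angle φ = 10.291° = 0.17961183 rad
x = r_b·(cos φ + φ·sin φ) = 16.495296
y = r_b·(sin φ − φ·cos φ) = 0.031257

x=16.495296 y=0.031257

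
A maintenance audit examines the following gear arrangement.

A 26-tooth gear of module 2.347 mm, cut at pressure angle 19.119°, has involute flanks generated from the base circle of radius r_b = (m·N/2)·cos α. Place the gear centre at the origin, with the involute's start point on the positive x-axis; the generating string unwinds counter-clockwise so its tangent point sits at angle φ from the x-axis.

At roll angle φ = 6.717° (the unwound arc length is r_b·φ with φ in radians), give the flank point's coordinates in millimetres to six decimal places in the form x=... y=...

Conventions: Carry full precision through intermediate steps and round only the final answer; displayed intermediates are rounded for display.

class = single-mesh tooth geometry [base-circle involute, m = 2.347, 26T]
pitch radius r_p = m·N/2 = 2.347·26/2 = 30.511000
base radius r_b = r_p·cos α = 30.511000·cos 19.119° = 28.828024
roll angle φ = 6.717° = 0.11723377 rad
x = r_b·(cos φ + φ·sin φ) = 29.025446
y = r_b·(sin φ − φ·cos φ) = 0.015462

x=29.025446 y=0.015462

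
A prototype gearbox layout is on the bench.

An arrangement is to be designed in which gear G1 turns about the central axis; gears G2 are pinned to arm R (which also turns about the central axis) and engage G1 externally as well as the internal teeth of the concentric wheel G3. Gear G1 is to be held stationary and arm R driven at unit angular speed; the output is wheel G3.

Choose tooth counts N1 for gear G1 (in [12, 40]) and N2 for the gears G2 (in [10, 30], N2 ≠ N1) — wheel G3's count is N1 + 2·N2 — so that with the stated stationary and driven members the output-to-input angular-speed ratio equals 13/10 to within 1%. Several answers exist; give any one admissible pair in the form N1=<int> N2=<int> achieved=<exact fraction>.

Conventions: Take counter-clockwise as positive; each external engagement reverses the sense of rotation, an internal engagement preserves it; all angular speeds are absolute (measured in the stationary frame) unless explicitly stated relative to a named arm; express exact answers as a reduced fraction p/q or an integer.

N1=12 N2=14 achieved=13/10

planetary set to be sized for 13/10 (Willis relation)
Willis with ω_sun = 0: ω_ring/ω_arm = (N1+N3)/N3; set equal to 13/10  ⇒  N3/N1 = 1/(13/10 − 1) = 10/3
N3 = N1 + 2·N2  ⇒  N2/N1 = (N3/N1 − 1)/2 = (10/3 − 1)/2 = 7/6
smallest multiple with N1 ≥ 12 and N2 ≥ 10: k = 2  ⇒  N1 = 2·6 = 12, N2 = 2·7 = 14 (N1 ≤ 40, N2 ≤ 30, N2 ≠ N1 ✓), N3 = 12 + 2·14 = 40
check: (N1+N3)/N3 with N1 = 12, N3 = 40 gives 13/10; |achieved − target| = 0 ≤ 13/1000 ✓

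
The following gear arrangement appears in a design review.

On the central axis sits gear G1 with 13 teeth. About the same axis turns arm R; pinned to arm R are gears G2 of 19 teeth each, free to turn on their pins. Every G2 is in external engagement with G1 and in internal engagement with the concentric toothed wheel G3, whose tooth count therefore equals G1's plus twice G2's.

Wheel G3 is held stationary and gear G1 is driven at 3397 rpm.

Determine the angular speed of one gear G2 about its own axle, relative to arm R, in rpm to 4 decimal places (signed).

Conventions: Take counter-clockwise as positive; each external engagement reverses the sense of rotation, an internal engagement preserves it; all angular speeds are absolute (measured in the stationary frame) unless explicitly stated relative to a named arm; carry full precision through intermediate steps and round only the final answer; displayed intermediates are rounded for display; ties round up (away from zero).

recognized (axles ride arm R): planetary set, 13/19/51 teeth
normalise by the input: solve with ω_sun = 1, then scale by 3397 rpm
ring teeth: 13 + 2·19 = 51
13(ω_sun−ω_arm) = −51(ω_ring−ω_arm),  ω_ring = 0, ω_sun = 1
13(1−ω_arm) = −51(0−ω_arm)  ⇒  64·ω_arm = 13  ⇒  ω_arm = 13/64
sun–planet mesh: 13·(1−13/64) = −19·(ω_p−ω_arm)  ⇒  ω_p−ω_arm = -663/1216
scale: ω_p−ω_arm = -663/1216 × 3397 rpm = -1852.1472 rpm

-1852.1472 rpm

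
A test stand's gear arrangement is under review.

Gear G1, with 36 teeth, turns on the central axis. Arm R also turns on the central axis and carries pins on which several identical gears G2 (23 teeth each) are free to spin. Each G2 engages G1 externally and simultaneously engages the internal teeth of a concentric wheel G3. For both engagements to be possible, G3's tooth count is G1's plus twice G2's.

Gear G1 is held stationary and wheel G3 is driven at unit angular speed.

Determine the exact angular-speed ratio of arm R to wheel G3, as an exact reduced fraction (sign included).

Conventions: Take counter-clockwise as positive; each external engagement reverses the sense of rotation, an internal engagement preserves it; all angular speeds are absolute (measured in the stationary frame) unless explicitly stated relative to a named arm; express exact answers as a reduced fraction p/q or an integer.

41/59

recognized (axles ride arm R): planetary set, 36/23/82 teeth
ring teeth: 36 + 2·23 = 82
36(ω_sun−ω_arm) = −82(ω_ring−ω_arm),  ω_sun = 0, ω_ring = 1
36(0−ω_arm) = −82(1−ω_arm)  ⇒  118·ω_arm = 82  ⇒  ω_arm = 41/59
ω_out/ω_in = 41/59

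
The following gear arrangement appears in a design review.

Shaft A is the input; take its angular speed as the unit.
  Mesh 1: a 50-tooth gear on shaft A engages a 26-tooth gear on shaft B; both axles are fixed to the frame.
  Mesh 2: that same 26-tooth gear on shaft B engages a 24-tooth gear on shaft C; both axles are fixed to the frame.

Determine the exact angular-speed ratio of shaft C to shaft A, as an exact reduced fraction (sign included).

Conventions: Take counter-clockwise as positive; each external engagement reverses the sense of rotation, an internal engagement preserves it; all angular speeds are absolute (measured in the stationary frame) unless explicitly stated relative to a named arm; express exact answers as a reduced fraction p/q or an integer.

class = fixed-axis compound train [2 meshes; 2 ratios multiply, 2 sense flips]
mesh 1 [50T→26T]: running ratio 25/13, sense −
mesh 2 [26T→24T]: running ratio 25/12, sense +
ω_out/ω_in = 25/12

25/12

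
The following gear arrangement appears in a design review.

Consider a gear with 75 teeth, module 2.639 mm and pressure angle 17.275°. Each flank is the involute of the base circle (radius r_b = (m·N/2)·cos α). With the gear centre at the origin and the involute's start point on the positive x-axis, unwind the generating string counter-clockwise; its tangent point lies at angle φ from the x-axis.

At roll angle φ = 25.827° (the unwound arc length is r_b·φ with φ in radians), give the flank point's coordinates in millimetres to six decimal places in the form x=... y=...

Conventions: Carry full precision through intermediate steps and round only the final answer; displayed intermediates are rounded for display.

x=103.616706 y=2.826876

class = single-mesh tooth geometry [base-circle involute, m = 2.639, 75T]
pitch radius r_p = m·N/2 = 2.639·75/2 = 98.962500
base radius r_b = r_p·cos α = 98.962500·cos 17.275° = 94.498347
roll angle φ = 25.827° = 0.45076619 rad
x = r_b·(cos φ + φ·sin φ) = 103.616706
y = r_b·(sin φ − φ·cos φ) = 2.826876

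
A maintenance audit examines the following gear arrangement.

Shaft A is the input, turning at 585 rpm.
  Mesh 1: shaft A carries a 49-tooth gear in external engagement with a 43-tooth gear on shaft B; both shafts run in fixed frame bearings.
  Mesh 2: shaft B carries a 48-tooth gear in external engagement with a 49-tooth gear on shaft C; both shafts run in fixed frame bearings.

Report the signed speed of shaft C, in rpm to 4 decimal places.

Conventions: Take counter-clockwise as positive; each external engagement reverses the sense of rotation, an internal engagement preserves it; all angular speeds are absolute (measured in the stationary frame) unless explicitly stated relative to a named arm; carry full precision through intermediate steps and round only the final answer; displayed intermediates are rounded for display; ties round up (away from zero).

2-mesh fixed-axis compound train (all bearings frame-fixed)
mesh 1 [49T→43T]: ω = 585.0000×49/43 = 666.6279 rpm, sense flips to −
mesh 2 [48T→49T]: ω = 666.6279×48/49 = 653.0233 rpm, sense flips to +
signed output speed = +653.0233 rpm

+653.0233 rpm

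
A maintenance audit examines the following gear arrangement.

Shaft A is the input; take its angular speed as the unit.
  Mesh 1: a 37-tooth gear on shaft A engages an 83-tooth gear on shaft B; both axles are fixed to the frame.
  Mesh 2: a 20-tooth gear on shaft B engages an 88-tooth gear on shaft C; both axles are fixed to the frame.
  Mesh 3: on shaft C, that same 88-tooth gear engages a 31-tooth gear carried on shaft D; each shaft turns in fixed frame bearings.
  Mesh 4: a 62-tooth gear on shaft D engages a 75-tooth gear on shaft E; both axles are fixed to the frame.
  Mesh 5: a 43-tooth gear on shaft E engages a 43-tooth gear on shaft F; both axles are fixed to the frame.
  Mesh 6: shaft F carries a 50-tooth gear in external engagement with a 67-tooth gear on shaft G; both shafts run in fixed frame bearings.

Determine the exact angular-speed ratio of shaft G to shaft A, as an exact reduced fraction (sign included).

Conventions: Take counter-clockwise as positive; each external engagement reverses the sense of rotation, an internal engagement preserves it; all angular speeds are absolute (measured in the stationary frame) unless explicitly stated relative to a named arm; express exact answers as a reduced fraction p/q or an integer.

class = fixed-axis compound train [6 meshes; 6 ratios multiply, 6 sense flips]
mesh 1 [37T→83T]: running ratio 37/83, sense −
mesh 2 [20T→88T]: running ratio 185/1826, sense +
mesh 3 [88T→31T]: running ratio 740/2573, sense −
mesh 4 [62T→75T]: running ratio 296/1245, sense +
mesh 5 [43T→43T]: running ratio 296/1245, sense −
mesh 6 [50T→67T]: running ratio 2960/16683, sense +
ω_out/ω_in = 2960/16683

2960/16683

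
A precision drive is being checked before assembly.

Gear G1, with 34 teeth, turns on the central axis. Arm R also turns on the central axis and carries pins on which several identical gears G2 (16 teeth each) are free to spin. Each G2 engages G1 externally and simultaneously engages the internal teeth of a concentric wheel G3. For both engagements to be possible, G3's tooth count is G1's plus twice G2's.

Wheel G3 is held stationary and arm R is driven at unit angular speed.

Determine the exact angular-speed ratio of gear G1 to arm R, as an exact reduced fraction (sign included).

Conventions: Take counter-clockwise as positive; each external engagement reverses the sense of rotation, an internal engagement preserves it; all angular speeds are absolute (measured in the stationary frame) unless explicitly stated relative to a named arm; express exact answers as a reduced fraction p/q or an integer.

50/17

class = planetary set [G3 = 34+2·16 = 66; Willis about the carrier]
ring teeth: 34 + 2·16 = 66
34(ω_sun−ω_arm) = −66(ω_ring−ω_arm),  ω_ring = 0, ω_arm = 1
ω_sun = 1 − (66/34)(0−1) = 50/17
ω_out/ω_in = 50/17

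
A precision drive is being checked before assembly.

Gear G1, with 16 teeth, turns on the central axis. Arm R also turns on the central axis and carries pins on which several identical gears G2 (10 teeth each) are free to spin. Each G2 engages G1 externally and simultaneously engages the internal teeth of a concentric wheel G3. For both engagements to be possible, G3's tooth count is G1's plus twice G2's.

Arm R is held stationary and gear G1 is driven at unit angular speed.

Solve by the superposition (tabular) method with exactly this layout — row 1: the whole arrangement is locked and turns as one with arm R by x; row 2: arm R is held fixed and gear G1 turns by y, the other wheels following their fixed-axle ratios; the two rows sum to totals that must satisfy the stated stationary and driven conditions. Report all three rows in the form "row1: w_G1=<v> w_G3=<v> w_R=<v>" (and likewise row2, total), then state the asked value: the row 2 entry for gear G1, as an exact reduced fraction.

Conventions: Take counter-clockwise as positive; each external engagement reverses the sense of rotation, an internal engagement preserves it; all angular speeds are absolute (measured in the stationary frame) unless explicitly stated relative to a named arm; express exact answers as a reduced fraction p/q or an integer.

topology: planetary set — G1 16T / G2 10T / G3 36T, arm = carrier (Willis)
row 1 (train locked, turned with arm): all members turn x
row 2 — arm fixed, fixed-axis ratios: sun y, ring −(16/36)·y, arm 0
boundary: total ω_arm = x = 0 and total ω_sun = x + y = 1  ⇒  y = 1, x = 0
row 2 ring = −(16/36)·1 = -4/9
totals (row 1 + row 2): sun 0 + 1 = 1, ring 0 + (-4/9) = -4/9, arm 0 + 0 = 0
asked cell (row2, sun) = 1

row1: w_G1=0 w_G3=0 w_R=0
row2: w_G1=1 w_G3=-4/9 w_R=0
total: w_G1=1 w_G3=-4/9 w_R=0
asked value: 1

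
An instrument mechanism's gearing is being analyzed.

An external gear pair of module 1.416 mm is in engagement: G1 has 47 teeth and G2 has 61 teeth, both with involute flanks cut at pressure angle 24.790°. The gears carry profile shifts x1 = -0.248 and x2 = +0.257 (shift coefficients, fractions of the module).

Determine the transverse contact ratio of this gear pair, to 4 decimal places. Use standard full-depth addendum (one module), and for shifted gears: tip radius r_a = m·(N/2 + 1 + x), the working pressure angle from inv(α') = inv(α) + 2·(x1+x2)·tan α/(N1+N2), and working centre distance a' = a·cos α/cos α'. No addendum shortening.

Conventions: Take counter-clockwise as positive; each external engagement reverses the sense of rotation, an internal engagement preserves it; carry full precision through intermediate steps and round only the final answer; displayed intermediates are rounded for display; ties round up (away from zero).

1.5495

topology: single-mesh involute geometry — m = 1.416, 47T/61T pair
base radii: r_b1 = 30.209639, r_b2 = 39.208255
tip radii: r_a1 = 34.340832, r_a2 = 44.967912
inv(α') = inv(24.790°) + 2·(-0.248+0.257)·tan α/(47+61) = 0.02926294  ⇒  α' = 24.81066°
a' = a·cos α / cos α' = 76.4640·cos 24.790°/cos 24.81066° = 76.476739
action lengths: √(r_a1²−r_b1²) = 16.330048, √(r_a2²−r_b2²) = 22.018762
base pitch p_b = π·m·cos α = 4.038569
CR = (16.330048 + 22.018762 − 76.476739·sin 24.81066°)/4.038569 = 1.549452
contact ratio ≈ 1.5495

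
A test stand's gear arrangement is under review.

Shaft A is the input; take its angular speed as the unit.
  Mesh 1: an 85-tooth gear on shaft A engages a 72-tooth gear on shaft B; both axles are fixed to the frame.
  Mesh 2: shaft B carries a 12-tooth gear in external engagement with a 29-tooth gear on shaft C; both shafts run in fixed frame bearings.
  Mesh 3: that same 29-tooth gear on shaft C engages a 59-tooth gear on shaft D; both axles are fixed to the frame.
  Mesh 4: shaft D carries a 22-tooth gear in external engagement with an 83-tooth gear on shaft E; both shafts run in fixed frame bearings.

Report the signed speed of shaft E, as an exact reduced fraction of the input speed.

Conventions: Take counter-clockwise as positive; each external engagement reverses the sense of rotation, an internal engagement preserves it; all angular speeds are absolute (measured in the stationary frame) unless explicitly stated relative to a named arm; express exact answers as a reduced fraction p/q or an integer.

4-mesh fixed-axis compound train (all bearings frame-fixed)
mesh 1 [85T→72T]: |ω|/ω_in = 1×85/72 = 85/72, sense flips to −
mesh 2 [12T→29T]: |ω|/ω_in = (85/72)×12/29 = 85/174, sense flips to +
mesh 3 [29T→59T]: |ω|/ω_in = (85/174)×29/59 = 85/354, sense flips to −
mesh 4 [22T→83T]: |ω|/ω_in = (85/354)×22/83 = 935/14691, sense flips to +
signed output speed (× input speed) = 935/14691

935/14691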